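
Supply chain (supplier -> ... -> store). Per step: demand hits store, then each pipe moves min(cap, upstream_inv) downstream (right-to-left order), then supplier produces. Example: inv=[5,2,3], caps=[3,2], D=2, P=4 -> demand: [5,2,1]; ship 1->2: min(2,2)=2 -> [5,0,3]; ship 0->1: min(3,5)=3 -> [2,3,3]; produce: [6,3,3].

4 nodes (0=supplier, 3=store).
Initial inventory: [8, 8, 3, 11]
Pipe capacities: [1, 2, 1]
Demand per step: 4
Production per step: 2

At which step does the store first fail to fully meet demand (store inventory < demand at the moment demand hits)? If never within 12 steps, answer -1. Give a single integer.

Step 1: demand=4,sold=4 ship[2->3]=1 ship[1->2]=2 ship[0->1]=1 prod=2 -> [9 7 4 8]
Step 2: demand=4,sold=4 ship[2->3]=1 ship[1->2]=2 ship[0->1]=1 prod=2 -> [10 6 5 5]
Step 3: demand=4,sold=4 ship[2->3]=1 ship[1->2]=2 ship[0->1]=1 prod=2 -> [11 5 6 2]
Step 4: demand=4,sold=2 ship[2->3]=1 ship[1->2]=2 ship[0->1]=1 prod=2 -> [12 4 7 1]
Step 5: demand=4,sold=1 ship[2->3]=1 ship[1->2]=2 ship[0->1]=1 prod=2 -> [13 3 8 1]
Step 6: demand=4,sold=1 ship[2->3]=1 ship[1->2]=2 ship[0->1]=1 prod=2 -> [14 2 9 1]
Step 7: demand=4,sold=1 ship[2->3]=1 ship[1->2]=2 ship[0->1]=1 prod=2 -> [15 1 10 1]
Step 8: demand=4,sold=1 ship[2->3]=1 ship[1->2]=1 ship[0->1]=1 prod=2 -> [16 1 10 1]
Step 9: demand=4,sold=1 ship[2->3]=1 ship[1->2]=1 ship[0->1]=1 prod=2 -> [17 1 10 1]
Step 10: demand=4,sold=1 ship[2->3]=1 ship[1->2]=1 ship[0->1]=1 prod=2 -> [18 1 10 1]
Step 11: demand=4,sold=1 ship[2->3]=1 ship[1->2]=1 ship[0->1]=1 prod=2 -> [19 1 10 1]
Step 12: demand=4,sold=1 ship[2->3]=1 ship[1->2]=1 ship[0->1]=1 prod=2 -> [20 1 10 1]
First stockout at step 4

4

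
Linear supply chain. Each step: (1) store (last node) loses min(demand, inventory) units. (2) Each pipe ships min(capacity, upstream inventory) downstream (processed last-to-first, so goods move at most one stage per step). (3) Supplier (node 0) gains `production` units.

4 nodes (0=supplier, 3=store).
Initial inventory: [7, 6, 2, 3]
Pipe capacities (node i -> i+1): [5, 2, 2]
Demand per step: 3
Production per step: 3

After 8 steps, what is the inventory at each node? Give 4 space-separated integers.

Step 1: demand=3,sold=3 ship[2->3]=2 ship[1->2]=2 ship[0->1]=5 prod=3 -> inv=[5 9 2 2]
Step 2: demand=3,sold=2 ship[2->3]=2 ship[1->2]=2 ship[0->1]=5 prod=3 -> inv=[3 12 2 2]
Step 3: demand=3,sold=2 ship[2->3]=2 ship[1->2]=2 ship[0->1]=3 prod=3 -> inv=[3 13 2 2]
Step 4: demand=3,sold=2 ship[2->3]=2 ship[1->2]=2 ship[0->1]=3 prod=3 -> inv=[3 14 2 2]
Step 5: demand=3,sold=2 ship[2->3]=2 ship[1->2]=2 ship[0->1]=3 prod=3 -> inv=[3 15 2 2]
Step 6: demand=3,sold=2 ship[2->3]=2 ship[1->2]=2 ship[0->1]=3 prod=3 -> inv=[3 16 2 2]
Step 7: demand=3,sold=2 ship[2->3]=2 ship[1->2]=2 ship[0->1]=3 prod=3 -> inv=[3 17 2 2]
Step 8: demand=3,sold=2 ship[2->3]=2 ship[1->2]=2 ship[0->1]=3 prod=3 -> inv=[3 18 2 2]

3 18 2 2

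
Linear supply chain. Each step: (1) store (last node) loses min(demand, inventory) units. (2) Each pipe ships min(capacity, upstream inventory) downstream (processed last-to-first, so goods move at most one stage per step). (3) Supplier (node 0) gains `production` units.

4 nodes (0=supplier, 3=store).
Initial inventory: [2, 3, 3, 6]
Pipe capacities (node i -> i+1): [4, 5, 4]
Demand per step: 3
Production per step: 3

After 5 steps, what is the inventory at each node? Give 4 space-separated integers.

Step 1: demand=3,sold=3 ship[2->3]=3 ship[1->2]=3 ship[0->1]=2 prod=3 -> inv=[3 2 3 6]
Step 2: demand=3,sold=3 ship[2->3]=3 ship[1->2]=2 ship[0->1]=3 prod=3 -> inv=[3 3 2 6]
Step 3: demand=3,sold=3 ship[2->3]=2 ship[1->2]=3 ship[0->1]=3 prod=3 -> inv=[3 3 3 5]
Step 4: demand=3,sold=3 ship[2->3]=3 ship[1->2]=3 ship[0->1]=3 prod=3 -> inv=[3 3 3 5]
Step 5: demand=3,sold=3 ship[2->3]=3 ship[1->2]=3 ship[0->1]=3 prod=3 -> inv=[3 3 3 5]

3 3 3 5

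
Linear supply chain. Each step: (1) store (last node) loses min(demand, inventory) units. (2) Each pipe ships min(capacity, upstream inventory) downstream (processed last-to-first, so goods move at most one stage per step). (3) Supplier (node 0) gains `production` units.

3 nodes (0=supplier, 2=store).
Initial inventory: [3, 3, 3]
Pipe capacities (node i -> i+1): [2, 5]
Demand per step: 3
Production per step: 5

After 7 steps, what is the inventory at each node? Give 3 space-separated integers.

Step 1: demand=3,sold=3 ship[1->2]=3 ship[0->1]=2 prod=5 -> inv=[6 2 3]
Step 2: demand=3,sold=3 ship[1->2]=2 ship[0->1]=2 prod=5 -> inv=[9 2 2]
Step 3: demand=3,sold=2 ship[1->2]=2 ship[0->1]=2 prod=5 -> inv=[12 2 2]
Step 4: demand=3,sold=2 ship[1->2]=2 ship[0->1]=2 prod=5 -> inv=[15 2 2]
Step 5: demand=3,sold=2 ship[1->2]=2 ship[0->1]=2 prod=5 -> inv=[18 2 2]
Step 6: demand=3,sold=2 ship[1->2]=2 ship[0->1]=2 prod=5 -> inv=[21 2 2]
Step 7: demand=3,sold=2 ship[1->2]=2 ship[0->1]=2 prod=5 -> inv=[24 2 2]

24 2 2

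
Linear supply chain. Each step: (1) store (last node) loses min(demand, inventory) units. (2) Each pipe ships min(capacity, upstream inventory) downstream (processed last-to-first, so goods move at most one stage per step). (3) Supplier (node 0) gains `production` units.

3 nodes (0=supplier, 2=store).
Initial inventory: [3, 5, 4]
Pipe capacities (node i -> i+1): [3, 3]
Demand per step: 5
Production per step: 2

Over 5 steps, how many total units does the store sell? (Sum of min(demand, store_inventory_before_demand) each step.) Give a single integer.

Answer: 16

Derivation:
Step 1: sold=4 (running total=4) -> [2 5 3]
Step 2: sold=3 (running total=7) -> [2 4 3]
Step 3: sold=3 (running total=10) -> [2 3 3]
Step 4: sold=3 (running total=13) -> [2 2 3]
Step 5: sold=3 (running total=16) -> [2 2 2]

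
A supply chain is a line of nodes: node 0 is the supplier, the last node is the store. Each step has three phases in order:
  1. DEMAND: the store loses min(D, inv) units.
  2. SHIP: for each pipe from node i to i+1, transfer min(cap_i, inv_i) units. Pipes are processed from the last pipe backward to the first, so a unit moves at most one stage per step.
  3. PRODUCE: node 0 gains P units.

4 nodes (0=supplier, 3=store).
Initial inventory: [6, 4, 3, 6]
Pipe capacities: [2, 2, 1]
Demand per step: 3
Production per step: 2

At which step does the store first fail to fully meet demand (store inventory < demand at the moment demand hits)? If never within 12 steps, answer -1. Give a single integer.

Step 1: demand=3,sold=3 ship[2->3]=1 ship[1->2]=2 ship[0->1]=2 prod=2 -> [6 4 4 4]
Step 2: demand=3,sold=3 ship[2->3]=1 ship[1->2]=2 ship[0->1]=2 prod=2 -> [6 4 5 2]
Step 3: demand=3,sold=2 ship[2->3]=1 ship[1->2]=2 ship[0->1]=2 prod=2 -> [6 4 6 1]
Step 4: demand=3,sold=1 ship[2->3]=1 ship[1->2]=2 ship[0->1]=2 prod=2 -> [6 4 7 1]
Step 5: demand=3,sold=1 ship[2->3]=1 ship[1->2]=2 ship[0->1]=2 prod=2 -> [6 4 8 1]
Step 6: demand=3,sold=1 ship[2->3]=1 ship[1->2]=2 ship[0->1]=2 prod=2 -> [6 4 9 1]
Step 7: demand=3,sold=1 ship[2->3]=1 ship[1->2]=2 ship[0->1]=2 prod=2 -> [6 4 10 1]
Step 8: demand=3,sold=1 ship[2->3]=1 ship[1->2]=2 ship[0->1]=2 prod=2 -> [6 4 11 1]
Step 9: demand=3,sold=1 ship[2->3]=1 ship[1->2]=2 ship[0->1]=2 prod=2 -> [6 4 12 1]
Step 10: demand=3,sold=1 ship[2->3]=1 ship[1->2]=2 ship[0->1]=2 prod=2 -> [6 4 13 1]
Step 11: demand=3,sold=1 ship[2->3]=1 ship[1->2]=2 ship[0->1]=2 prod=2 -> [6 4 14 1]
Step 12: demand=3,sold=1 ship[2->3]=1 ship[1->2]=2 ship[0->1]=2 prod=2 -> [6 4 15 1]
First stockout at step 3

3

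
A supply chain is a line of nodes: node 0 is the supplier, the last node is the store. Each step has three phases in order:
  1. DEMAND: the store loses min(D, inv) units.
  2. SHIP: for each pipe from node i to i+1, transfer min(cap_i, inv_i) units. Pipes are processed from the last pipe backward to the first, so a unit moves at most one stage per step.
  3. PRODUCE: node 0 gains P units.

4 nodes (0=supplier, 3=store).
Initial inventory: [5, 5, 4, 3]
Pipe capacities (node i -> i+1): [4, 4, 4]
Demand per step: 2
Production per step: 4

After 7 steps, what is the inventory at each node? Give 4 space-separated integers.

Step 1: demand=2,sold=2 ship[2->3]=4 ship[1->2]=4 ship[0->1]=4 prod=4 -> inv=[5 5 4 5]
Step 2: demand=2,sold=2 ship[2->3]=4 ship[1->2]=4 ship[0->1]=4 prod=4 -> inv=[5 5 4 7]
Step 3: demand=2,sold=2 ship[2->3]=4 ship[1->2]=4 ship[0->1]=4 prod=4 -> inv=[5 5 4 9]
Step 4: demand=2,sold=2 ship[2->3]=4 ship[1->2]=4 ship[0->1]=4 prod=4 -> inv=[5 5 4 11]
Step 5: demand=2,sold=2 ship[2->3]=4 ship[1->2]=4 ship[0->1]=4 prod=4 -> inv=[5 5 4 13]
Step 6: demand=2,sold=2 ship[2->3]=4 ship[1->2]=4 ship[0->1]=4 prod=4 -> inv=[5 5 4 15]
Step 7: demand=2,sold=2 ship[2->3]=4 ship[1->2]=4 ship[0->1]=4 prod=4 -> inv=[5 5 4 17]

5 5 4 17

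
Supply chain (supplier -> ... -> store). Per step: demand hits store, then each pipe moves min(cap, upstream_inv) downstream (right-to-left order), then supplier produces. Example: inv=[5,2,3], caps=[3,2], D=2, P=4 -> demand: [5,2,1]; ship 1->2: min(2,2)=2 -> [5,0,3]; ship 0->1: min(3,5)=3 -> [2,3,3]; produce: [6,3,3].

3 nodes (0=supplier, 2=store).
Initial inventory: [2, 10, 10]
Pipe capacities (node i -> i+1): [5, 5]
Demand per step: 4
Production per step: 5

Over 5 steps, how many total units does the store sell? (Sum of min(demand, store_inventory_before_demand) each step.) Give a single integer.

Step 1: sold=4 (running total=4) -> [5 7 11]
Step 2: sold=4 (running total=8) -> [5 7 12]
Step 3: sold=4 (running total=12) -> [5 7 13]
Step 4: sold=4 (running total=16) -> [5 7 14]
Step 5: sold=4 (running total=20) -> [5 7 15]

Answer: 20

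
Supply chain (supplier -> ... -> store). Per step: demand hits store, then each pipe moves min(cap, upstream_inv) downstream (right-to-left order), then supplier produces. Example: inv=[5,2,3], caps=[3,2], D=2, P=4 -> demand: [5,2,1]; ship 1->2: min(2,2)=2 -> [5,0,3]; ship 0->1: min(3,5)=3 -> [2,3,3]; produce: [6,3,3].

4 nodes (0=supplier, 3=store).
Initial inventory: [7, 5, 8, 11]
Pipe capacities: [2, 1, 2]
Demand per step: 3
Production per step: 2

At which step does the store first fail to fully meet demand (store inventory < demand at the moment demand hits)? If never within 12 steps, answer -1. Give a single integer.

Step 1: demand=3,sold=3 ship[2->3]=2 ship[1->2]=1 ship[0->1]=2 prod=2 -> [7 6 7 10]
Step 2: demand=3,sold=3 ship[2->3]=2 ship[1->2]=1 ship[0->1]=2 prod=2 -> [7 7 6 9]
Step 3: demand=3,sold=3 ship[2->3]=2 ship[1->2]=1 ship[0->1]=2 prod=2 -> [7 8 5 8]
Step 4: demand=3,sold=3 ship[2->3]=2 ship[1->2]=1 ship[0->1]=2 prod=2 -> [7 9 4 7]
Step 5: demand=3,sold=3 ship[2->3]=2 ship[1->2]=1 ship[0->1]=2 prod=2 -> [7 10 3 6]
Step 6: demand=3,sold=3 ship[2->3]=2 ship[1->2]=1 ship[0->1]=2 prod=2 -> [7 11 2 5]
Step 7: demand=3,sold=3 ship[2->3]=2 ship[1->2]=1 ship[0->1]=2 prod=2 -> [7 12 1 4]
Step 8: demand=3,sold=3 ship[2->3]=1 ship[1->2]=1 ship[0->1]=2 prod=2 -> [7 13 1 2]
Step 9: demand=3,sold=2 ship[2->3]=1 ship[1->2]=1 ship[0->1]=2 prod=2 -> [7 14 1 1]
Step 10: demand=3,sold=1 ship[2->3]=1 ship[1->2]=1 ship[0->1]=2 prod=2 -> [7 15 1 1]
Step 11: demand=3,sold=1 ship[2->3]=1 ship[1->2]=1 ship[0->1]=2 prod=2 -> [7 16 1 1]
Step 12: demand=3,sold=1 ship[2->3]=1 ship[1->2]=1 ship[0->1]=2 prod=2 -> [7 17 1 1]
First stockout at step 9

9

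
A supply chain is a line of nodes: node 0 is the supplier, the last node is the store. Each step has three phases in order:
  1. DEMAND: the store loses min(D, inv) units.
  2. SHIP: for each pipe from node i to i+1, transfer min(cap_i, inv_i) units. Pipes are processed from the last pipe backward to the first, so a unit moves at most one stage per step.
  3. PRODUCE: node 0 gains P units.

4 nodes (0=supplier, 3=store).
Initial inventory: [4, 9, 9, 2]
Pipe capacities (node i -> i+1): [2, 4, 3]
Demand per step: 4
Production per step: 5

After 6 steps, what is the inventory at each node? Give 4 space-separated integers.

Step 1: demand=4,sold=2 ship[2->3]=3 ship[1->2]=4 ship[0->1]=2 prod=5 -> inv=[7 7 10 3]
Step 2: demand=4,sold=3 ship[2->3]=3 ship[1->2]=4 ship[0->1]=2 prod=5 -> inv=[10 5 11 3]
Step 3: demand=4,sold=3 ship[2->3]=3 ship[1->2]=4 ship[0->1]=2 prod=5 -> inv=[13 3 12 3]
Step 4: demand=4,sold=3 ship[2->3]=3 ship[1->2]=3 ship[0->1]=2 prod=5 -> inv=[16 2 12 3]
Step 5: demand=4,sold=3 ship[2->3]=3 ship[1->2]=2 ship[0->1]=2 prod=5 -> inv=[19 2 11 3]
Step 6: demand=4,sold=3 ship[2->3]=3 ship[1->2]=2 ship[0->1]=2 prod=5 -> inv=[22 2 10 3]

22 2 10 3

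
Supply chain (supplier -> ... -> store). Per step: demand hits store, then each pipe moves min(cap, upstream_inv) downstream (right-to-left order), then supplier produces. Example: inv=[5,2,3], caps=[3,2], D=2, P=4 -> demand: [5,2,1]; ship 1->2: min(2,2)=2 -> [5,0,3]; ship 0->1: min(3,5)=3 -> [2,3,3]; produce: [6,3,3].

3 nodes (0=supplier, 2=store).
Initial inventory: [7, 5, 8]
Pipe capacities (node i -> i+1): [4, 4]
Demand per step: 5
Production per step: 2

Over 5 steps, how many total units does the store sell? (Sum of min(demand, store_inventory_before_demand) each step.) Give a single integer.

Answer: 24

Derivation:
Step 1: sold=5 (running total=5) -> [5 5 7]
Step 2: sold=5 (running total=10) -> [3 5 6]
Step 3: sold=5 (running total=15) -> [2 4 5]
Step 4: sold=5 (running total=20) -> [2 2 4]
Step 5: sold=4 (running total=24) -> [2 2 2]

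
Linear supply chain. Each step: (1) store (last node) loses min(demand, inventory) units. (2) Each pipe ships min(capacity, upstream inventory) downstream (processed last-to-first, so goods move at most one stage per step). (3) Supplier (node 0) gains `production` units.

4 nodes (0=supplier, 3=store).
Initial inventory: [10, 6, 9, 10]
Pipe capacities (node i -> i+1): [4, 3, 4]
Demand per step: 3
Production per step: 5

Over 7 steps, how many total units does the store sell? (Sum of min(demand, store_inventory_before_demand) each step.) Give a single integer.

Step 1: sold=3 (running total=3) -> [11 7 8 11]
Step 2: sold=3 (running total=6) -> [12 8 7 12]
Step 3: sold=3 (running total=9) -> [13 9 6 13]
Step 4: sold=3 (running total=12) -> [14 10 5 14]
Step 5: sold=3 (running total=15) -> [15 11 4 15]
Step 6: sold=3 (running total=18) -> [16 12 3 16]
Step 7: sold=3 (running total=21) -> [17 13 3 16]

Answer: 21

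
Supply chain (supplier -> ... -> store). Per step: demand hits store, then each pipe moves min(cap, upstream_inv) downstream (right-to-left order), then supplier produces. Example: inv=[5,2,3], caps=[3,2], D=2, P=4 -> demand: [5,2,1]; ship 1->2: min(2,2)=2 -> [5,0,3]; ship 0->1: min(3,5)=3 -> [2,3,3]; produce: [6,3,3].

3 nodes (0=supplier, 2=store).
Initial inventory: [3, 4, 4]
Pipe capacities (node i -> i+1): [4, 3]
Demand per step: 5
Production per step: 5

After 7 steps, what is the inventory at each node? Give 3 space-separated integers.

Step 1: demand=5,sold=4 ship[1->2]=3 ship[0->1]=3 prod=5 -> inv=[5 4 3]
Step 2: demand=5,sold=3 ship[1->2]=3 ship[0->1]=4 prod=5 -> inv=[6 5 3]
Step 3: demand=5,sold=3 ship[1->2]=3 ship[0->1]=4 prod=5 -> inv=[7 6 3]
Step 4: demand=5,sold=3 ship[1->2]=3 ship[0->1]=4 prod=5 -> inv=[8 7 3]
Step 5: demand=5,sold=3 ship[1->2]=3 ship[0->1]=4 prod=5 -> inv=[9 8 3]
Step 6: demand=5,sold=3 ship[1->2]=3 ship[0->1]=4 prod=5 -> inv=[10 9 3]
Step 7: demand=5,sold=3 ship[1->2]=3 ship[0->1]=4 prod=5 -> inv=[11 10 3]

11 10 3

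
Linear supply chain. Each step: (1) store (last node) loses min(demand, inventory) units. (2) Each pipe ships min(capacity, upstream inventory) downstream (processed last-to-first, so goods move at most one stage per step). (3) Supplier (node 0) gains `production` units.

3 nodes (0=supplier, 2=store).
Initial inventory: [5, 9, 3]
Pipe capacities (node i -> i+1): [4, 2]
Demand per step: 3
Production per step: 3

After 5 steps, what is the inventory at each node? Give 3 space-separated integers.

Step 1: demand=3,sold=3 ship[1->2]=2 ship[0->1]=4 prod=3 -> inv=[4 11 2]
Step 2: demand=3,sold=2 ship[1->2]=2 ship[0->1]=4 prod=3 -> inv=[3 13 2]
Step 3: demand=3,sold=2 ship[1->2]=2 ship[0->1]=3 prod=3 -> inv=[3 14 2]
Step 4: demand=3,sold=2 ship[1->2]=2 ship[0->1]=3 prod=3 -> inv=[3 15 2]
Step 5: demand=3,sold=2 ship[1->2]=2 ship[0->1]=3 prod=3 -> inv=[3 16 2]

3 16 2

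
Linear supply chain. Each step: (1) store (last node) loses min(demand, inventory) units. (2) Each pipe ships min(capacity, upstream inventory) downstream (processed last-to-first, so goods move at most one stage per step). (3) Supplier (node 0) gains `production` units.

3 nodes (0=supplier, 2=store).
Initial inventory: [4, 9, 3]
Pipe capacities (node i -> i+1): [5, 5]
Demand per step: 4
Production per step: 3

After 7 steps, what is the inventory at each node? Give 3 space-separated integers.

Step 1: demand=4,sold=3 ship[1->2]=5 ship[0->1]=4 prod=3 -> inv=[3 8 5]
Step 2: demand=4,sold=4 ship[1->2]=5 ship[0->1]=3 prod=3 -> inv=[3 6 6]
Step 3: demand=4,sold=4 ship[1->2]=5 ship[0->1]=3 prod=3 -> inv=[3 4 7]
Step 4: demand=4,sold=4 ship[1->2]=4 ship[0->1]=3 prod=3 -> inv=[3 3 7]
Step 5: demand=4,sold=4 ship[1->2]=3 ship[0->1]=3 prod=3 -> inv=[3 3 6]
Step 6: demand=4,sold=4 ship[1->2]=3 ship[0->1]=3 prod=3 -> inv=[3 3 5]
Step 7: demand=4,sold=4 ship[1->2]=3 ship[0->1]=3 prod=3 -> inv=[3 3 4]

3 3 4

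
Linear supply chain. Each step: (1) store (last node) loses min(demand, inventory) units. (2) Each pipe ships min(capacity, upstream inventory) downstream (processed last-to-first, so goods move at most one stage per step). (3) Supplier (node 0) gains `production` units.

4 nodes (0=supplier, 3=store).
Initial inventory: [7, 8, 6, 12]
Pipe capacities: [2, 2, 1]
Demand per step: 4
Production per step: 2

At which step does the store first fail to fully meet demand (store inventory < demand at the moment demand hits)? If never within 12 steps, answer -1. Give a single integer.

Step 1: demand=4,sold=4 ship[2->3]=1 ship[1->2]=2 ship[0->1]=2 prod=2 -> [7 8 7 9]
Step 2: demand=4,sold=4 ship[2->3]=1 ship[1->2]=2 ship[0->1]=2 prod=2 -> [7 8 8 6]
Step 3: demand=4,sold=4 ship[2->3]=1 ship[1->2]=2 ship[0->1]=2 prod=2 -> [7 8 9 3]
Step 4: demand=4,sold=3 ship[2->3]=1 ship[1->2]=2 ship[0->1]=2 prod=2 -> [7 8 10 1]
Step 5: demand=4,sold=1 ship[2->3]=1 ship[1->2]=2 ship[0->1]=2 prod=2 -> [7 8 11 1]
Step 6: demand=4,sold=1 ship[2->3]=1 ship[1->2]=2 ship[0->1]=2 prod=2 -> [7 8 12 1]
Step 7: demand=4,sold=1 ship[2->3]=1 ship[1->2]=2 ship[0->1]=2 prod=2 -> [7 8 13 1]
Step 8: demand=4,sold=1 ship[2->3]=1 ship[1->2]=2 ship[0->1]=2 prod=2 -> [7 8 14 1]
Step 9: demand=4,sold=1 ship[2->3]=1 ship[1->2]=2 ship[0->1]=2 prod=2 -> [7 8 15 1]
Step 10: demand=4,sold=1 ship[2->3]=1 ship[1->2]=2 ship[0->1]=2 prod=2 -> [7 8 16 1]
Step 11: demand=4,sold=1 ship[2->3]=1 ship[1->2]=2 ship[0->1]=2 prod=2 -> [7 8 17 1]
Step 12: demand=4,sold=1 ship[2->3]=1 ship[1->2]=2 ship[0->1]=2 prod=2 -> [7 8 18 1]
First stockout at step 4

4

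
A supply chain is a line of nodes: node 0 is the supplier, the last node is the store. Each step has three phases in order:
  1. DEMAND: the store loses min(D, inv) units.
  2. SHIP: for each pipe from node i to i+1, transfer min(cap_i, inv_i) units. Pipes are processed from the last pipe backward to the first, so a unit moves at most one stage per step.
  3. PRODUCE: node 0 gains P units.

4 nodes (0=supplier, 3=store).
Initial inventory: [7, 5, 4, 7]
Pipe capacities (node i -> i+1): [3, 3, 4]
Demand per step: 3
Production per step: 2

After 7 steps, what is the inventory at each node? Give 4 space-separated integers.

Step 1: demand=3,sold=3 ship[2->3]=4 ship[1->2]=3 ship[0->1]=3 prod=2 -> inv=[6 5 3 8]
Step 2: demand=3,sold=3 ship[2->3]=3 ship[1->2]=3 ship[0->1]=3 prod=2 -> inv=[5 5 3 8]
Step 3: demand=3,sold=3 ship[2->3]=3 ship[1->2]=3 ship[0->1]=3 prod=2 -> inv=[4 5 3 8]
Step 4: demand=3,sold=3 ship[2->3]=3 ship[1->2]=3 ship[0->1]=3 prod=2 -> inv=[3 5 3 8]
Step 5: demand=3,sold=3 ship[2->3]=3 ship[1->2]=3 ship[0->1]=3 prod=2 -> inv=[2 5 3 8]
Step 6: demand=3,sold=3 ship[2->3]=3 ship[1->2]=3 ship[0->1]=2 prod=2 -> inv=[2 4 3 8]
Step 7: demand=3,sold=3 ship[2->3]=3 ship[1->2]=3 ship[0->1]=2 prod=2 -> inv=[2 3 3 8]

2 3 3 8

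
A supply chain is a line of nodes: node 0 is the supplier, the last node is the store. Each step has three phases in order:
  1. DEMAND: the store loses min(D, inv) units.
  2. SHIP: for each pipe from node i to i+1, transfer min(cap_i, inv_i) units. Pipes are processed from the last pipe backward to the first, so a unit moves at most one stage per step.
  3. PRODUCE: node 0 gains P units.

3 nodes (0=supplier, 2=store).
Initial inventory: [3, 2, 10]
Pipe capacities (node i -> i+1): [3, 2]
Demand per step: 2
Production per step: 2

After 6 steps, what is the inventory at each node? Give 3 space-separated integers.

Step 1: demand=2,sold=2 ship[1->2]=2 ship[0->1]=3 prod=2 -> inv=[2 3 10]
Step 2: demand=2,sold=2 ship[1->2]=2 ship[0->1]=2 prod=2 -> inv=[2 3 10]
Step 3: demand=2,sold=2 ship[1->2]=2 ship[0->1]=2 prod=2 -> inv=[2 3 10]
Step 4: demand=2,sold=2 ship[1->2]=2 ship[0->1]=2 prod=2 -> inv=[2 3 10]
Step 5: demand=2,sold=2 ship[1->2]=2 ship[0->1]=2 prod=2 -> inv=[2 3 10]
Step 6: demand=2,sold=2 ship[1->2]=2 ship[0->1]=2 prod=2 -> inv=[2 3 10]

2 3 10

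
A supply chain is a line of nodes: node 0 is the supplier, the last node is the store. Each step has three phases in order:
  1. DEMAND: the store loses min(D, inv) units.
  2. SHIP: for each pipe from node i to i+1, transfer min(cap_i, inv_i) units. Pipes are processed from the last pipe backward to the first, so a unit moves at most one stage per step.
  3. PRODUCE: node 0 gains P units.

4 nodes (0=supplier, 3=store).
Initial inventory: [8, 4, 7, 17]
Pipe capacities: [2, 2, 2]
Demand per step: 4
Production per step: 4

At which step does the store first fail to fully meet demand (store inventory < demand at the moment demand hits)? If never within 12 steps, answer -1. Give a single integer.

Step 1: demand=4,sold=4 ship[2->3]=2 ship[1->2]=2 ship[0->1]=2 prod=4 -> [10 4 7 15]
Step 2: demand=4,sold=4 ship[2->3]=2 ship[1->2]=2 ship[0->1]=2 prod=4 -> [12 4 7 13]
Step 3: demand=4,sold=4 ship[2->3]=2 ship[1->2]=2 ship[0->1]=2 prod=4 -> [14 4 7 11]
Step 4: demand=4,sold=4 ship[2->3]=2 ship[1->2]=2 ship[0->1]=2 prod=4 -> [16 4 7 9]
Step 5: demand=4,sold=4 ship[2->3]=2 ship[1->2]=2 ship[0->1]=2 prod=4 -> [18 4 7 7]
Step 6: demand=4,sold=4 ship[2->3]=2 ship[1->2]=2 ship[0->1]=2 prod=4 -> [20 4 7 5]
Step 7: demand=4,sold=4 ship[2->3]=2 ship[1->2]=2 ship[0->1]=2 prod=4 -> [22 4 7 3]
Step 8: demand=4,sold=3 ship[2->3]=2 ship[1->2]=2 ship[0->1]=2 prod=4 -> [24 4 7 2]
Step 9: demand=4,sold=2 ship[2->3]=2 ship[1->2]=2 ship[0->1]=2 prod=4 -> [26 4 7 2]
Step 10: demand=4,sold=2 ship[2->3]=2 ship[1->2]=2 ship[0->1]=2 prod=4 -> [28 4 7 2]
Step 11: demand=4,sold=2 ship[2->3]=2 ship[1->2]=2 ship[0->1]=2 prod=4 -> [30 4 7 2]
Step 12: demand=4,sold=2 ship[2->3]=2 ship[1->2]=2 ship[0->1]=2 prod=4 -> [32 4 7 2]
First stockout at step 8

8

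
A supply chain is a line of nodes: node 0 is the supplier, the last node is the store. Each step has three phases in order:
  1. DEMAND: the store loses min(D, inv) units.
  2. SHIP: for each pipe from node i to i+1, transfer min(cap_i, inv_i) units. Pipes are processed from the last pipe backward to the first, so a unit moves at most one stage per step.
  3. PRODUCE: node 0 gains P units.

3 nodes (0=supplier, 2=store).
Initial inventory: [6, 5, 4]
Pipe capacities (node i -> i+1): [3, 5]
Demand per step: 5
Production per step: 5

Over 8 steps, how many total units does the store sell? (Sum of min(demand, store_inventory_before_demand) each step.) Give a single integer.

Answer: 27

Derivation:
Step 1: sold=4 (running total=4) -> [8 3 5]
Step 2: sold=5 (running total=9) -> [10 3 3]
Step 3: sold=3 (running total=12) -> [12 3 3]
Step 4: sold=3 (running total=15) -> [14 3 3]
Step 5: sold=3 (running total=18) -> [16 3 3]
Step 6: sold=3 (running total=21) -> [18 3 3]
Step 7: sold=3 (running total=24) -> [20 3 3]
Step 8: sold=3 (running total=27) -> [22 3 3]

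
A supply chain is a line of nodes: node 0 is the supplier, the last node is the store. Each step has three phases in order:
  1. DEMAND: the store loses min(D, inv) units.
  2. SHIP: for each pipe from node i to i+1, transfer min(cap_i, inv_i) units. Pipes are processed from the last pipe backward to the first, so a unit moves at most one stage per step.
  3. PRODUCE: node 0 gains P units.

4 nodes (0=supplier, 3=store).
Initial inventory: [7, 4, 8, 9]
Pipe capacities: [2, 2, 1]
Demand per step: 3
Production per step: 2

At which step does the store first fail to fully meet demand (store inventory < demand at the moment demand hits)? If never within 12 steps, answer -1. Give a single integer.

Step 1: demand=3,sold=3 ship[2->3]=1 ship[1->2]=2 ship[0->1]=2 prod=2 -> [7 4 9 7]
Step 2: demand=3,sold=3 ship[2->3]=1 ship[1->2]=2 ship[0->1]=2 prod=2 -> [7 4 10 5]
Step 3: demand=3,sold=3 ship[2->3]=1 ship[1->2]=2 ship[0->1]=2 prod=2 -> [7 4 11 3]
Step 4: demand=3,sold=3 ship[2->3]=1 ship[1->2]=2 ship[0->1]=2 prod=2 -> [7 4 12 1]
Step 5: demand=3,sold=1 ship[2->3]=1 ship[1->2]=2 ship[0->1]=2 prod=2 -> [7 4 13 1]
Step 6: demand=3,sold=1 ship[2->3]=1 ship[1->2]=2 ship[0->1]=2 prod=2 -> [7 4 14 1]
Step 7: demand=3,sold=1 ship[2->3]=1 ship[1->2]=2 ship[0->1]=2 prod=2 -> [7 4 15 1]
Step 8: demand=3,sold=1 ship[2->3]=1 ship[1->2]=2 ship[0->1]=2 prod=2 -> [7 4 16 1]
Step 9: demand=3,sold=1 ship[2->3]=1 ship[1->2]=2 ship[0->1]=2 prod=2 -> [7 4 17 1]
Step 10: demand=3,sold=1 ship[2->3]=1 ship[1->2]=2 ship[0->1]=2 prod=2 -> [7 4 18 1]
Step 11: demand=3,sold=1 ship[2->3]=1 ship[1->2]=2 ship[0->1]=2 prod=2 -> [7 4 19 1]
Step 12: demand=3,sold=1 ship[2->3]=1 ship[1->2]=2 ship[0->1]=2 prod=2 -> [7 4 20 1]
First stockout at step 5

5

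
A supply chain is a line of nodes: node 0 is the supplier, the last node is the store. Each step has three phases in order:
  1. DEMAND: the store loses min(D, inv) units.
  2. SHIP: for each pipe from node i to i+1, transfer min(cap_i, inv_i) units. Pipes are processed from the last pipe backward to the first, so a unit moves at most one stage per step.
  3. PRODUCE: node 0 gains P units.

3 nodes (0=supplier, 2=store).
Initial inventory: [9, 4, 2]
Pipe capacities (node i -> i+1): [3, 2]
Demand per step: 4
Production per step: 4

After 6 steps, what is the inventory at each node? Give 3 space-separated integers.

Step 1: demand=4,sold=2 ship[1->2]=2 ship[0->1]=3 prod=4 -> inv=[10 5 2]
Step 2: demand=4,sold=2 ship[1->2]=2 ship[0->1]=3 prod=4 -> inv=[11 6 2]
Step 3: demand=4,sold=2 ship[1->2]=2 ship[0->1]=3 prod=4 -> inv=[12 7 2]
Step 4: demand=4,sold=2 ship[1->2]=2 ship[0->1]=3 prod=4 -> inv=[13 8 2]
Step 5: demand=4,sold=2 ship[1->2]=2 ship[0->1]=3 prod=4 -> inv=[14 9 2]
Step 6: demand=4,sold=2 ship[1->2]=2 ship[0->1]=3 prod=4 -> inv=[15 10 2]

15 10 2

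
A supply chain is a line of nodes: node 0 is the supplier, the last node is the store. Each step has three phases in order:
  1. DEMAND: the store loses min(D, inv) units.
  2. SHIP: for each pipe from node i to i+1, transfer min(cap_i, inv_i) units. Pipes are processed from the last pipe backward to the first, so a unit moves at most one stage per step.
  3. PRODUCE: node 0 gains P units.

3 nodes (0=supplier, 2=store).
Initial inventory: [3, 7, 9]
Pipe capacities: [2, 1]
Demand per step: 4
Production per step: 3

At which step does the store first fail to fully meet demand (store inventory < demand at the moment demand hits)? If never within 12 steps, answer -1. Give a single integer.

Step 1: demand=4,sold=4 ship[1->2]=1 ship[0->1]=2 prod=3 -> [4 8 6]
Step 2: demand=4,sold=4 ship[1->2]=1 ship[0->1]=2 prod=3 -> [5 9 3]
Step 3: demand=4,sold=3 ship[1->2]=1 ship[0->1]=2 prod=3 -> [6 10 1]
Step 4: demand=4,sold=1 ship[1->2]=1 ship[0->1]=2 prod=3 -> [7 11 1]
Step 5: demand=4,sold=1 ship[1->2]=1 ship[0->1]=2 prod=3 -> [8 12 1]
Step 6: demand=4,sold=1 ship[1->2]=1 ship[0->1]=2 prod=3 -> [9 13 1]
Step 7: demand=4,sold=1 ship[1->2]=1 ship[0->1]=2 prod=3 -> [10 14 1]
Step 8: demand=4,sold=1 ship[1->2]=1 ship[0->1]=2 prod=3 -> [11 15 1]
Step 9: demand=4,sold=1 ship[1->2]=1 ship[0->1]=2 prod=3 -> [12 16 1]
Step 10: demand=4,sold=1 ship[1->2]=1 ship[0->1]=2 prod=3 -> [13 17 1]
Step 11: demand=4,sold=1 ship[1->2]=1 ship[0->1]=2 prod=3 -> [14 18 1]
Step 12: demand=4,sold=1 ship[1->2]=1 ship[0->1]=2 prod=3 -> [15 19 1]
First stockout at step 3

3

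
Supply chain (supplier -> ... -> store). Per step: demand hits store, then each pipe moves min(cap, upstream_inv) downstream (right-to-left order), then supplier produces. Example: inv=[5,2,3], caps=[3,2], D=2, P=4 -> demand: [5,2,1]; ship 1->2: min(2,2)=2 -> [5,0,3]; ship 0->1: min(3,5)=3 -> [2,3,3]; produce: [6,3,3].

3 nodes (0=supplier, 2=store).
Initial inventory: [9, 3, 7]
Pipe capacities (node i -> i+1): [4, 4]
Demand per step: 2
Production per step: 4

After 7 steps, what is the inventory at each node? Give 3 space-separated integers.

Step 1: demand=2,sold=2 ship[1->2]=3 ship[0->1]=4 prod=4 -> inv=[9 4 8]
Step 2: demand=2,sold=2 ship[1->2]=4 ship[0->1]=4 prod=4 -> inv=[9 4 10]
Step 3: demand=2,sold=2 ship[1->2]=4 ship[0->1]=4 prod=4 -> inv=[9 4 12]
Step 4: demand=2,sold=2 ship[1->2]=4 ship[0->1]=4 prod=4 -> inv=[9 4 14]
Step 5: demand=2,sold=2 ship[1->2]=4 ship[0->1]=4 prod=4 -> inv=[9 4 16]
Step 6: demand=2,sold=2 ship[1->2]=4 ship[0->1]=4 prod=4 -> inv=[9 4 18]
Step 7: demand=2,sold=2 ship[1->2]=4 ship[0->1]=4 prod=4 -> inv=[9 4 20]

9 4 20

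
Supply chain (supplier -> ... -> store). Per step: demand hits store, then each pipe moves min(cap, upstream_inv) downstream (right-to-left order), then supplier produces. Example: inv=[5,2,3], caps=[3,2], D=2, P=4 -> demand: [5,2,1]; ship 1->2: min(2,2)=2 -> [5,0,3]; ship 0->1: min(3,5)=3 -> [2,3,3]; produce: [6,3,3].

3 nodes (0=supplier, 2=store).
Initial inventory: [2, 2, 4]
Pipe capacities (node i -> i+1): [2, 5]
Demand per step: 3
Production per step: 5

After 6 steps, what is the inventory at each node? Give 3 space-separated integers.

Step 1: demand=3,sold=3 ship[1->2]=2 ship[0->1]=2 prod=5 -> inv=[5 2 3]
Step 2: demand=3,sold=3 ship[1->2]=2 ship[0->1]=2 prod=5 -> inv=[8 2 2]
Step 3: demand=3,sold=2 ship[1->2]=2 ship[0->1]=2 prod=5 -> inv=[11 2 2]
Step 4: demand=3,sold=2 ship[1->2]=2 ship[0->1]=2 prod=5 -> inv=[14 2 2]
Step 5: demand=3,sold=2 ship[1->2]=2 ship[0->1]=2 prod=5 -> inv=[17 2 2]
Step 6: demand=3,sold=2 ship[1->2]=2 ship[0->1]=2 prod=5 -> inv=[20 2 2]

20 2 2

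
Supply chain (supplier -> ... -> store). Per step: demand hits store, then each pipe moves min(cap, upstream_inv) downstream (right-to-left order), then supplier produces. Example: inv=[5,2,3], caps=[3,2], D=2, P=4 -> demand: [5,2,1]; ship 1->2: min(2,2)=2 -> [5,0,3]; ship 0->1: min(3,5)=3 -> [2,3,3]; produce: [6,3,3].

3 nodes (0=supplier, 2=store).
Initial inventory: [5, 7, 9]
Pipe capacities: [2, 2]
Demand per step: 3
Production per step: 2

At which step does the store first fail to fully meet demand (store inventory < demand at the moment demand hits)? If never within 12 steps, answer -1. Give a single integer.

Step 1: demand=3,sold=3 ship[1->2]=2 ship[0->1]=2 prod=2 -> [5 7 8]
Step 2: demand=3,sold=3 ship[1->2]=2 ship[0->1]=2 prod=2 -> [5 7 7]
Step 3: demand=3,sold=3 ship[1->2]=2 ship[0->1]=2 prod=2 -> [5 7 6]
Step 4: demand=3,sold=3 ship[1->2]=2 ship[0->1]=2 prod=2 -> [5 7 5]
Step 5: demand=3,sold=3 ship[1->2]=2 ship[0->1]=2 prod=2 -> [5 7 4]
Step 6: demand=3,sold=3 ship[1->2]=2 ship[0->1]=2 prod=2 -> [5 7 3]
Step 7: demand=3,sold=3 ship[1->2]=2 ship[0->1]=2 prod=2 -> [5 7 2]
Step 8: demand=3,sold=2 ship[1->2]=2 ship[0->1]=2 prod=2 -> [5 7 2]
Step 9: demand=3,sold=2 ship[1->2]=2 ship[0->1]=2 prod=2 -> [5 7 2]
Step 10: demand=3,sold=2 ship[1->2]=2 ship[0->1]=2 prod=2 -> [5 7 2]
Step 11: demand=3,sold=2 ship[1->2]=2 ship[0->1]=2 prod=2 -> [5 7 2]
Step 12: demand=3,sold=2 ship[1->2]=2 ship[0->1]=2 prod=2 -> [5 7 2]
First stockout at step 8

8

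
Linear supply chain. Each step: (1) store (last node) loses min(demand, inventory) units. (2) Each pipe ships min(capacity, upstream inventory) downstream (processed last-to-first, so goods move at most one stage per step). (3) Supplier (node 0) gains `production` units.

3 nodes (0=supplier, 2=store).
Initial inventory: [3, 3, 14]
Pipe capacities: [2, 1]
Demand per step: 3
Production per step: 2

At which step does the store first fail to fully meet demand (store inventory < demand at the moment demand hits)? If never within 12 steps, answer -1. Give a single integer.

Step 1: demand=3,sold=3 ship[1->2]=1 ship[0->1]=2 prod=2 -> [3 4 12]
Step 2: demand=3,sold=3 ship[1->2]=1 ship[0->1]=2 prod=2 -> [3 5 10]
Step 3: demand=3,sold=3 ship[1->2]=1 ship[0->1]=2 prod=2 -> [3 6 8]
Step 4: demand=3,sold=3 ship[1->2]=1 ship[0->1]=2 prod=2 -> [3 7 6]
Step 5: demand=3,sold=3 ship[1->2]=1 ship[0->1]=2 prod=2 -> [3 8 4]
Step 6: demand=3,sold=3 ship[1->2]=1 ship[0->1]=2 prod=2 -> [3 9 2]
Step 7: demand=3,sold=2 ship[1->2]=1 ship[0->1]=2 prod=2 -> [3 10 1]
Step 8: demand=3,sold=1 ship[1->2]=1 ship[0->1]=2 prod=2 -> [3 11 1]
Step 9: demand=3,sold=1 ship[1->2]=1 ship[0->1]=2 prod=2 -> [3 12 1]
Step 10: demand=3,sold=1 ship[1->2]=1 ship[0->1]=2 prod=2 -> [3 13 1]
Step 11: demand=3,sold=1 ship[1->2]=1 ship[0->1]=2 prod=2 -> [3 14 1]
Step 12: demand=3,sold=1 ship[1->2]=1 ship[0->1]=2 prod=2 -> [3 15 1]
First stockout at step 7

7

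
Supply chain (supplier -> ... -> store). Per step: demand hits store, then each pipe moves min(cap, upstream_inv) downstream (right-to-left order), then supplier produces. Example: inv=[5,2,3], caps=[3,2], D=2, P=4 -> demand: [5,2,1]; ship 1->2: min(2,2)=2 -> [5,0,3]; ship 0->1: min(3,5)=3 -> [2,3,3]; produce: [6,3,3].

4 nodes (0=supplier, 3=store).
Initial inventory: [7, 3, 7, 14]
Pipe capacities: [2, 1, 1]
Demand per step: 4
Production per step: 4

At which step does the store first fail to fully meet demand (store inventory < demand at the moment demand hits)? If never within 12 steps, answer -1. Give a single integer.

Step 1: demand=4,sold=4 ship[2->3]=1 ship[1->2]=1 ship[0->1]=2 prod=4 -> [9 4 7 11]
Step 2: demand=4,sold=4 ship[2->3]=1 ship[1->2]=1 ship[0->1]=2 prod=4 -> [11 5 7 8]
Step 3: demand=4,sold=4 ship[2->3]=1 ship[1->2]=1 ship[0->1]=2 prod=4 -> [13 6 7 5]
Step 4: demand=4,sold=4 ship[2->3]=1 ship[1->2]=1 ship[0->1]=2 prod=4 -> [15 7 7 2]
Step 5: demand=4,sold=2 ship[2->3]=1 ship[1->2]=1 ship[0->1]=2 prod=4 -> [17 8 7 1]
Step 6: demand=4,sold=1 ship[2->3]=1 ship[1->2]=1 ship[0->1]=2 prod=4 -> [19 9 7 1]
Step 7: demand=4,sold=1 ship[2->3]=1 ship[1->2]=1 ship[0->1]=2 prod=4 -> [21 10 7 1]
Step 8: demand=4,sold=1 ship[2->3]=1 ship[1->2]=1 ship[0->1]=2 prod=4 -> [23 11 7 1]
Step 9: demand=4,sold=1 ship[2->3]=1 ship[1->2]=1 ship[0->1]=2 prod=4 -> [25 12 7 1]
Step 10: demand=4,sold=1 ship[2->3]=1 ship[1->2]=1 ship[0->1]=2 prod=4 -> [27 13 7 1]
Step 11: demand=4,sold=1 ship[2->3]=1 ship[1->2]=1 ship[0->1]=2 prod=4 -> [29 14 7 1]
Step 12: demand=4,sold=1 ship[2->3]=1 ship[1->2]=1 ship[0->1]=2 prod=4 -> [31 15 7 1]
First stockout at step 5

5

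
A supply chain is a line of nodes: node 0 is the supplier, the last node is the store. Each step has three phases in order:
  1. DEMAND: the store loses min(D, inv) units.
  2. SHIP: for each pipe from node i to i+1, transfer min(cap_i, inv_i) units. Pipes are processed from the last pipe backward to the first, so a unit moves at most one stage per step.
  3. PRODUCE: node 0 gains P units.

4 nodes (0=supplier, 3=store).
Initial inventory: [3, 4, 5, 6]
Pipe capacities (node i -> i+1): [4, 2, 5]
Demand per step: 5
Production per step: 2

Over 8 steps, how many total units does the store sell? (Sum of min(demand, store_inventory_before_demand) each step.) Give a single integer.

Answer: 23

Derivation:
Step 1: sold=5 (running total=5) -> [2 5 2 6]
Step 2: sold=5 (running total=10) -> [2 5 2 3]
Step 3: sold=3 (running total=13) -> [2 5 2 2]
Step 4: sold=2 (running total=15) -> [2 5 2 2]
Step 5: sold=2 (running total=17) -> [2 5 2 2]
Step 6: sold=2 (running total=19) -> [2 5 2 2]
Step 7: sold=2 (running total=21) -> [2 5 2 2]
Step 8: sold=2 (running total=23) -> [2 5 2 2]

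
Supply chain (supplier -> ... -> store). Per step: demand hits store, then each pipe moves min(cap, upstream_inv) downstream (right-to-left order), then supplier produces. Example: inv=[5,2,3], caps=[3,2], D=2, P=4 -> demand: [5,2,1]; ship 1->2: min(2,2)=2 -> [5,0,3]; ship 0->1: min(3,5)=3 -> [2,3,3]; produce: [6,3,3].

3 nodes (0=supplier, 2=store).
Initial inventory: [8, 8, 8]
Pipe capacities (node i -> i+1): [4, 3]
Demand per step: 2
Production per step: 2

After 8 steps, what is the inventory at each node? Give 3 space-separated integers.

Step 1: demand=2,sold=2 ship[1->2]=3 ship[0->1]=4 prod=2 -> inv=[6 9 9]
Step 2: demand=2,sold=2 ship[1->2]=3 ship[0->1]=4 prod=2 -> inv=[4 10 10]
Step 3: demand=2,sold=2 ship[1->2]=3 ship[0->1]=4 prod=2 -> inv=[2 11 11]
Step 4: demand=2,sold=2 ship[1->2]=3 ship[0->1]=2 prod=2 -> inv=[2 10 12]
Step 5: demand=2,sold=2 ship[1->2]=3 ship[0->1]=2 prod=2 -> inv=[2 9 13]
Step 6: demand=2,sold=2 ship[1->2]=3 ship[0->1]=2 prod=2 -> inv=[2 8 14]
Step 7: demand=2,sold=2 ship[1->2]=3 ship[0->1]=2 prod=2 -> inv=[2 7 15]
Step 8: demand=2,sold=2 ship[1->2]=3 ship[0->1]=2 prod=2 -> inv=[2 6 16]

2 6 16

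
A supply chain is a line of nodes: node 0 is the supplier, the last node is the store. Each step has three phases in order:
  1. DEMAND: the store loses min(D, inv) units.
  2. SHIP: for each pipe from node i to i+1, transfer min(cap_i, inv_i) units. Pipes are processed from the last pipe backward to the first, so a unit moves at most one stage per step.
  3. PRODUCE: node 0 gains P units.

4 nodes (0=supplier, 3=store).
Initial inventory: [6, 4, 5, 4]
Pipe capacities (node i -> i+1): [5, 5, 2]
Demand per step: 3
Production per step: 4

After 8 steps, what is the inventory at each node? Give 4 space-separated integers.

Step 1: demand=3,sold=3 ship[2->3]=2 ship[1->2]=4 ship[0->1]=5 prod=4 -> inv=[5 5 7 3]
Step 2: demand=3,sold=3 ship[2->3]=2 ship[1->2]=5 ship[0->1]=5 prod=4 -> inv=[4 5 10 2]
Step 3: demand=3,sold=2 ship[2->3]=2 ship[1->2]=5 ship[0->1]=4 prod=4 -> inv=[4 4 13 2]
Step 4: demand=3,sold=2 ship[2->3]=2 ship[1->2]=4 ship[0->1]=4 prod=4 -> inv=[4 4 15 2]
Step 5: demand=3,sold=2 ship[2->3]=2 ship[1->2]=4 ship[0->1]=4 prod=4 -> inv=[4 4 17 2]
Step 6: demand=3,sold=2 ship[2->3]=2 ship[1->2]=4 ship[0->1]=4 prod=4 -> inv=[4 4 19 2]
Step 7: demand=3,sold=2 ship[2->3]=2 ship[1->2]=4 ship[0->1]=4 prod=4 -> inv=[4 4 21 2]
Step 8: demand=3,sold=2 ship[2->3]=2 ship[1->2]=4 ship[0->1]=4 prod=4 -> inv=[4 4 23 2]

4 4 23 2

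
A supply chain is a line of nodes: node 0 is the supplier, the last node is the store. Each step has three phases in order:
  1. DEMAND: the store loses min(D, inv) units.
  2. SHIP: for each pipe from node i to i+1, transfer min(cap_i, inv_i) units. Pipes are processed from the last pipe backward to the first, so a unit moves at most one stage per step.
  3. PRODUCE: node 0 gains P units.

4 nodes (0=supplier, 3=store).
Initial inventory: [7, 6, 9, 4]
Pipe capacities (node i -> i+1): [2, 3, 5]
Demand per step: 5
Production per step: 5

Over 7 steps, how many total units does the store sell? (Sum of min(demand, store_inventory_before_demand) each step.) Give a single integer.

Answer: 27

Derivation:
Step 1: sold=4 (running total=4) -> [10 5 7 5]
Step 2: sold=5 (running total=9) -> [13 4 5 5]
Step 3: sold=5 (running total=14) -> [16 3 3 5]
Step 4: sold=5 (running total=19) -> [19 2 3 3]
Step 5: sold=3 (running total=22) -> [22 2 2 3]
Step 6: sold=3 (running total=25) -> [25 2 2 2]
Step 7: sold=2 (running total=27) -> [28 2 2 2]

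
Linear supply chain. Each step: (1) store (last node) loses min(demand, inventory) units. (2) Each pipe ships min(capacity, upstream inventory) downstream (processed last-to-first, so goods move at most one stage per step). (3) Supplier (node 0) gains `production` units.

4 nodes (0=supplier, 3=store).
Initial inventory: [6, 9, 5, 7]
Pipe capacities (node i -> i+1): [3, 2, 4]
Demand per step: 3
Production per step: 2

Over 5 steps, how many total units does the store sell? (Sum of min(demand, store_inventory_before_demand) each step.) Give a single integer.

Answer: 15

Derivation:
Step 1: sold=3 (running total=3) -> [5 10 3 8]
Step 2: sold=3 (running total=6) -> [4 11 2 8]
Step 3: sold=3 (running total=9) -> [3 12 2 7]
Step 4: sold=3 (running total=12) -> [2 13 2 6]
Step 5: sold=3 (running total=15) -> [2 13 2 5]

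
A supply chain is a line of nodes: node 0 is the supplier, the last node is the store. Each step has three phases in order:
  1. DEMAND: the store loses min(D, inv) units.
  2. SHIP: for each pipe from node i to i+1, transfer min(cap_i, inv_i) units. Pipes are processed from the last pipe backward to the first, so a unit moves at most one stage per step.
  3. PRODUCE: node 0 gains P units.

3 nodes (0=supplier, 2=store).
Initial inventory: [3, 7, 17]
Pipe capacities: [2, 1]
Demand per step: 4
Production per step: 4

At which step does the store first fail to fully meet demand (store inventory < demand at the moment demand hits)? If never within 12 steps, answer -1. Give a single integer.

Step 1: demand=4,sold=4 ship[1->2]=1 ship[0->1]=2 prod=4 -> [5 8 14]
Step 2: demand=4,sold=4 ship[1->2]=1 ship[0->1]=2 prod=4 -> [7 9 11]
Step 3: demand=4,sold=4 ship[1->2]=1 ship[0->1]=2 prod=4 -> [9 10 8]
Step 4: demand=4,sold=4 ship[1->2]=1 ship[0->1]=2 prod=4 -> [11 11 5]
Step 5: demand=4,sold=4 ship[1->2]=1 ship[0->1]=2 prod=4 -> [13 12 2]
Step 6: demand=4,sold=2 ship[1->2]=1 ship[0->1]=2 prod=4 -> [15 13 1]
Step 7: demand=4,sold=1 ship[1->2]=1 ship[0->1]=2 prod=4 -> [17 14 1]
Step 8: demand=4,sold=1 ship[1->2]=1 ship[0->1]=2 prod=4 -> [19 15 1]
Step 9: demand=4,sold=1 ship[1->2]=1 ship[0->1]=2 prod=4 -> [21 16 1]
Step 10: demand=4,sold=1 ship[1->2]=1 ship[0->1]=2 prod=4 -> [23 17 1]
Step 11: demand=4,sold=1 ship[1->2]=1 ship[0->1]=2 prod=4 -> [25 18 1]
Step 12: demand=4,sold=1 ship[1->2]=1 ship[0->1]=2 prod=4 -> [27 19 1]
First stockout at step 6

6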